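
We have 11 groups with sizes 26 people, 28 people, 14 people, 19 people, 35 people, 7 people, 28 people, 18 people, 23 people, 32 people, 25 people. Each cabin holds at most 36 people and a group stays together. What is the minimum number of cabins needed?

Total = 35 + 32 + 28 + 28 + 26 + 25 + 23 + 19 + 18 + 14 + 7 = 255 people.
Lower bound: ⌈255/36⌉ = 8 cabins.
A packing using 9 cabins:
  cabin 1: 35 = 35
  cabin 2: 32 = 32
  cabin 3: 28 + 7 = 35
  cabin 4: 28 = 28
  cabin 5: 26 = 26
  cabin 6: 25 = 25
  cabin 7: 23 = 23
  cabin 8: 19 + 14 = 33
  cabin 9: 18 = 18
No arrangement into 8 cabins stays within capacity, so 9 is optimal.

9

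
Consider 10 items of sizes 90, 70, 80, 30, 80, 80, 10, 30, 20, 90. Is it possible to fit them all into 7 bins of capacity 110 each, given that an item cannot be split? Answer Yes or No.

Yes

A valid assignment using 6 bins:
  bin 1: 90 + 20 = 110
  bin 2: 90 + 10 = 100
  bin 3: 80 + 30 = 110
  bin 4: 80 + 30 = 110
  bin 5: 80 = 80
  bin 6: 70 = 70
That uses only 6 ≤ 7, so 7 bins are enough.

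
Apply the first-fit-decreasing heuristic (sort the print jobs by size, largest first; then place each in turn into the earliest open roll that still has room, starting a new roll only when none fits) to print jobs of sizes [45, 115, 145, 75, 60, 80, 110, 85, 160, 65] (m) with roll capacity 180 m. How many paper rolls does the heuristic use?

Sorted descending: 160, 145, 115, 110, 85, 80, 75, 65, 60, 45.
  160 → roll 1 (new)  [load 160/180]
  145 → roll 2 (new)  [load 145/180]
  115 → roll 3 (new)  [load 115/180]
  110 → roll 4 (new)  [load 110/180]
  85 → roll 5 (new)  [load 85/180]
  80 → roll 5  [load 165/180]
  75 → roll 6 (new)  [load 75/180]
  65 → roll 3  [load 180/180]
  60 → roll 4  [load 170/180]
  45 → roll 6  [load 120/180]
6 paper rolls opened.

6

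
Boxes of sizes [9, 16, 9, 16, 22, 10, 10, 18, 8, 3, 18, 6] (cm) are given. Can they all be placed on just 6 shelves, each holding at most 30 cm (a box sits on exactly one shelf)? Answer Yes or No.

A valid assignment using 6 shelves:
  shelf 1: 22 + 8 = 30
  shelf 2: 18 + 10 = 28
  shelf 3: 18 + 10 = 28
  shelf 4: 16 + 9 + 3 = 28
  shelf 5: 16 + 9 = 25
  shelf 6: 6 = 6
Every load is within 30 cm, so 6 shelves suffice.

Yes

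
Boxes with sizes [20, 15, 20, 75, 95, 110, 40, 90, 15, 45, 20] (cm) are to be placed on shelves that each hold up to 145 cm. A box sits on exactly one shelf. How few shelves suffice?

4

Total = 110 + 95 + 90 + 75 + 45 + 40 + 20 + 20 + 20 + 15 + 15 = 545 cm.
Lower bound: ⌈545/145⌉ = 4 shelves.
A packing using 4 shelves:
  shelf 1: 110 + 20 + 15 = 145
  shelf 2: 95 + 45 = 140
  shelf 3: 90 + 40 + 15 = 145
  shelf 4: 75 + 20 + 20 = 115
This matches the lower bound, so 4 is optimal.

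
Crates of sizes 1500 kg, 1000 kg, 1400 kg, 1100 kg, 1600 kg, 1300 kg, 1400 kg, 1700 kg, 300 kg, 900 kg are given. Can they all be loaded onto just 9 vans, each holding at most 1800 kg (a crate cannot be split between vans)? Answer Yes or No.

A valid assignment using 9 vans:
  van 1: 1700 = 1700
  van 2: 1600 = 1600
  van 3: 1500 + 300 = 1800
  van 4: 1400 = 1400
  van 5: 1400 = 1400
  van 6: 1300 = 1300
  van 7: 1100 = 1100
  van 8: 1000 = 1000
  van 9: 900 = 900
Every load is within 1800 kg, so 9 vans suffice.

Yes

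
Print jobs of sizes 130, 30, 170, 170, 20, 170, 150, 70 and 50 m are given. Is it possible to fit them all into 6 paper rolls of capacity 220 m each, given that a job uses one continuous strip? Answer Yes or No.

Yes

A valid assignment using 5 paper rolls:
  roll 1: 170 + 50 = 220
  roll 2: 170 + 30 + 20 = 220
  roll 3: 170 = 170
  roll 4: 150 + 70 = 220
  roll 5: 130 = 130
That uses only 5 ≤ 6, so 6 paper rolls are enough.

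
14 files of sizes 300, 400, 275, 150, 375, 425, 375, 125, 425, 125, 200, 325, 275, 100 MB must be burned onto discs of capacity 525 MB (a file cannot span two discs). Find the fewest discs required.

9

Total = 425 + 425 + 400 + 375 + 375 + 325 + 300 + 275 + 275 + 200 + 150 + 125 + 125 + 100 = 3875 MB.
Lower bound: ⌈3875/525⌉ = 8 discs.
Also, 9 files each exceed 525/2 MB, and no two of those can share a disc, so at least 9 discs are needed.
A packing using 9 discs:
  disc 1: 425 + 100 = 525
  disc 2: 425 = 425
  disc 3: 400 + 125 = 525
  disc 4: 375 + 150 = 525
  disc 5: 375 + 125 = 500
  disc 6: 325 + 200 = 525
  disc 7: 300 = 300
  disc 8: 275 = 275
  disc 9: 275 = 275
This matches the lower bound, so 9 is optimal.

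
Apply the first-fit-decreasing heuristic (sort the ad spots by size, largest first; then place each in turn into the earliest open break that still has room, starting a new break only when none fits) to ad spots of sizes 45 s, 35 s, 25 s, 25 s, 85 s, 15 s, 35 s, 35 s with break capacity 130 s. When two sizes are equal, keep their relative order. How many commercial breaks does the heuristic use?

3

Sorted descending: 85, 45, 35, 35, 35, 25, 25, 15.
  85 → break 1 (new)  [load 85/130]
  45 → break 1  [load 130/130]
  35 → break 2 (new)  [load 35/130]
  35 → break 2  [load 70/130]
  35 → break 2  [load 105/130]
  25 → break 2  [load 130/130]
  25 → break 3 (new)  [load 25/130]
  15 → break 3  [load 40/130]
3 commercial breaks opened.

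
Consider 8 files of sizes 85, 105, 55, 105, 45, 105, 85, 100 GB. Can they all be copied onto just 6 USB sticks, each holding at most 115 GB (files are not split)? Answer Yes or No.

Total = 685 GB; ⌈685/115⌉ = 6.
The bound of 6 does not rule out 6, but exhaustive search shows no assignment into 6 USB sticks of capacity 115 GB exists — the minimum is 7.

No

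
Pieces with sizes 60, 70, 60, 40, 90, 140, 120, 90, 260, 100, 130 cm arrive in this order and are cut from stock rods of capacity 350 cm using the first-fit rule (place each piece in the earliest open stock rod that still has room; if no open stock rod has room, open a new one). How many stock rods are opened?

  60 → stock rod 1 (new)  [load 60/350]
  70 → stock rod 1  [load 130/350]
  60 → stock rod 1  [load 190/350]
  40 → stock rod 1  [load 230/350]
  90 → stock rod 1  [load 320/350]
  140 → stock rod 2 (new)  [load 140/350]
  120 → stock rod 2  [load 260/350]
  90 → stock rod 2  [load 350/350]
  260 → stock rod 3 (new)  [load 260/350]
  100 → stock rod 4 (new)  [load 100/350]
  130 → stock rod 4  [load 230/350]
4 stock rods opened.

4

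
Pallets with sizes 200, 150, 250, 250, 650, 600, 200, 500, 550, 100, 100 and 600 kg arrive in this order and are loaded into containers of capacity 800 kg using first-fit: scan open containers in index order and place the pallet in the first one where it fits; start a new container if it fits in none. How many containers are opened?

  200 → container 1 (new)  [load 200/800]
  150 → container 1  [load 350/800]
  250 → container 1  [load 600/800]
  250 → container 2 (new)  [load 250/800]
  650 → container 3 (new)  [load 650/800]
  600 → container 4 (new)  [load 600/800]
  200 → container 1  [load 800/800]
  500 → container 2  [load 750/800]
  550 → container 5 (new)  [load 550/800]
  100 → container 3  [load 750/800]
  100 → container 4  [load 700/800]
  600 → container 6 (new)  [load 600/800]
6 containers opened.

6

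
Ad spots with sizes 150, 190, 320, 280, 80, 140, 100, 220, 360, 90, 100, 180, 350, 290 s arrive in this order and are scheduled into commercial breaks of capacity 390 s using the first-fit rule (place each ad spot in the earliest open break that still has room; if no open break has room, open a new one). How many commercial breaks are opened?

  150 → break 1 (new)  [load 150/390]
  190 → break 1  [load 340/390]
  320 → break 2 (new)  [load 320/390]
  280 → break 3 (new)  [load 280/390]
  80 → break 3  [load 360/390]
  140 → break 4 (new)  [load 140/390]
  100 → break 4  [load 240/390]
  220 → break 5 (new)  [load 220/390]
  360 → break 6 (new)  [load 360/390]
  90 → break 4  [load 330/390]
  100 → break 5  [load 320/390]
  180 → break 7 (new)  [load 180/390]
  350 → break 8 (new)  [load 350/390]
  290 → break 9 (new)  [load 290/390]
9 commercial breaks opened.

9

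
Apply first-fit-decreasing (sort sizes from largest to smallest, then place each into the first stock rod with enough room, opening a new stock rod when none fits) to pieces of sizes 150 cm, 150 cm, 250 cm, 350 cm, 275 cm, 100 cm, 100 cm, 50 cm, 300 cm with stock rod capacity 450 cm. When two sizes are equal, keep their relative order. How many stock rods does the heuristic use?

Sorted descending: 350, 300, 275, 250, 150, 150, 100, 100, 50.
  350 → stock rod 1 (new)  [load 350/450]
  300 → stock rod 2 (new)  [load 300/450]
  275 → stock rod 3 (new)  [load 275/450]
  250 → stock rod 4 (new)  [load 250/450]
  150 → stock rod 2  [load 450/450]
  150 → stock rod 3  [load 425/450]
  100 → stock rod 1  [load 450/450]
  100 → stock rod 4  [load 350/450]
  50 → stock rod 4  [load 400/450]
4 stock rods opened.

4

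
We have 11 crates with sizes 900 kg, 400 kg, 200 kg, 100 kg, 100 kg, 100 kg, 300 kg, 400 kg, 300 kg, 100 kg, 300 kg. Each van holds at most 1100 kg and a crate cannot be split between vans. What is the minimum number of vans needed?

3

Total = 900 + 400 + 400 + 300 + 300 + 300 + 200 + 100 + 100 + 100 + 100 = 3200 kg.
Lower bound: ⌈3200/1100⌉ = 3 vans.
A packing using 3 vans:
  van 1: 900 + 200 = 1100
  van 2: 400 + 400 + 300 = 1100
  van 3: 300 + 300 + 100 + 100 + 100 + 100 = 1000
This matches the lower bound, so 3 is optimal.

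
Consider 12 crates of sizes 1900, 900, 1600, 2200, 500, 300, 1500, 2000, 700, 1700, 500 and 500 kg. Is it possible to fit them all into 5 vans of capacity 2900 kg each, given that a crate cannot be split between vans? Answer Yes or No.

Total = 14300 kg; ⌈14300/2900⌉ = 5.
6 crates each exceed half the capacity and cannot share a van, forcing at least 6 vans.
At least 6 vans are required, but only 5 are allowed.

No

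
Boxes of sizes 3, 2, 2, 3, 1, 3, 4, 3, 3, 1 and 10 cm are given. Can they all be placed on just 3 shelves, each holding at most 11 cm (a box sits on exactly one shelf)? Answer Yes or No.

Total = 35 cm; ⌈35/11⌉ = 4.
At least 4 shelves are required, but only 3 are allowed.

No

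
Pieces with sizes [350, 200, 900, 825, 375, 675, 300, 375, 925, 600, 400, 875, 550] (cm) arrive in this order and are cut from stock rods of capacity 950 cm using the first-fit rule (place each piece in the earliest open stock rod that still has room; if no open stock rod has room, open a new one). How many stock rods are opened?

  350 → stock rod 1 (new)  [load 350/950]
  200 → stock rod 1  [load 550/950]
  900 → stock rod 2 (new)  [load 900/950]
  825 → stock rod 3 (new)  [load 825/950]
  375 → stock rod 1  [load 925/950]
  675 → stock rod 4 (new)  [load 675/950]
  300 → stock rod 5 (new)  [load 300/950]
  375 → stock rod 5  [load 675/950]
  925 → stock rod 6 (new)  [load 925/950]
  600 → stock rod 7 (new)  [load 600/950]
  400 → stock rod 8 (new)  [load 400/950]
  875 → stock rod 9 (new)  [load 875/950]
  550 → stock rod 8  [load 950/950]
9 stock rods opened.

9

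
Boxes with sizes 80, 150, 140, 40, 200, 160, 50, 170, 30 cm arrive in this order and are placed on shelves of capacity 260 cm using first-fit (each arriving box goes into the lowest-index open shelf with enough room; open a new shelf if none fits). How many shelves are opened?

  80 → shelf 1 (new)  [load 80/260]
  150 → shelf 1  [load 230/260]
  140 → shelf 2 (new)  [load 140/260]
  40 → shelf 2  [load 180/260]
  200 → shelf 3 (new)  [load 200/260]
  160 → shelf 4 (new)  [load 160/260]
  50 → shelf 2  [load 230/260]
  170 → shelf 5 (new)  [load 170/260]
  30 → shelf 1  [load 260/260]
5 shelves opened.

5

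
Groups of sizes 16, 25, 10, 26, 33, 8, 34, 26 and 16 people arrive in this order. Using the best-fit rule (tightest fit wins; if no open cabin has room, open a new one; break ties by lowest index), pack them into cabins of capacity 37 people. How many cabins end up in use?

  16 → cabin 1 (new)  [load 16/37]
  25 → cabin 2 (new)  [load 25/37]
  10 → cabin 2  [load 35/37]
  26 → cabin 3 (new)  [load 26/37]
  33 → cabin 4 (new)  [load 33/37]
  8 → cabin 3  [load 34/37]
  34 → cabin 5 (new)  [load 34/37]
  26 → cabin 6 (new)  [load 26/37]
  16 → cabin 1  [load 32/37]
6 cabins opened.

6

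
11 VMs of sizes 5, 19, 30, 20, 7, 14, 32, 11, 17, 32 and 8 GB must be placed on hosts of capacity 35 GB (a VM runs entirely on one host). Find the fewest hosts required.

Total = 32 + 32 + 30 + 20 + 19 + 17 + 14 + 11 + 8 + 7 + 5 = 195 GB.
Lower bound: ⌈195/35⌉ = 6 hosts.
A packing using 6 hosts:
  host 1: 32 = 32
  host 2: 32 = 32
  host 3: 30 + 5 = 35
  host 4: 20 + 14 = 34
  host 5: 19 + 11 = 30
  host 6: 17 + 8 + 7 = 32
This matches the lower bound, so 6 is optimal.

6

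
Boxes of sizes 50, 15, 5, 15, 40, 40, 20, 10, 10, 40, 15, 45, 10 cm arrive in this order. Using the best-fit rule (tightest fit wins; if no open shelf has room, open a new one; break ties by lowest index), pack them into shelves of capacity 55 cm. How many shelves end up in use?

6

  50 → shelf 1 (new)  [load 50/55]
  15 → shelf 2 (new)  [load 15/55]
  5 → shelf 1  [load 55/55]
  15 → shelf 2  [load 30/55]
  40 → shelf 3 (new)  [load 40/55]
  40 → shelf 4 (new)  [load 40/55]
  20 → shelf 2  [load 50/55]
  10 → shelf 3  [load 50/55]
  10 → shelf 4  [load 50/55]
  40 → shelf 5 (new)  [load 40/55]
  15 → shelf 5  [load 55/55]
  45 → shelf 6 (new)  [load 45/55]
  10 → shelf 6  [load 55/55]
6 shelves opened.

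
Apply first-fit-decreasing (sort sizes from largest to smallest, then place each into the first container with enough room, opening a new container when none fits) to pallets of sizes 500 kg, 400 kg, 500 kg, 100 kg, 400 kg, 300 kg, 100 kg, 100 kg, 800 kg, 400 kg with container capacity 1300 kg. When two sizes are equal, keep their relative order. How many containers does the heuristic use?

Sorted descending: 800, 500, 500, 400, 400, 400, 300, 100, 100, 100.
  800 → container 1 (new)  [load 800/1300]
  500 → container 1  [load 1300/1300]
  500 → container 2 (new)  [load 500/1300]
  400 → container 2  [load 900/1300]
  400 → container 2  [load 1300/1300]
  400 → container 3 (new)  [load 400/1300]
  300 → container 3  [load 700/1300]
  100 → container 3  [load 800/1300]
  100 → container 3  [load 900/1300]
  100 → container 3  [load 1000/1300]
3 containers opened.

3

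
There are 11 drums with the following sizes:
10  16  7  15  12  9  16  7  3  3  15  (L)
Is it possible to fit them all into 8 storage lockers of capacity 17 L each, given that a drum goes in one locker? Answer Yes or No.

A valid assignment using 8 storage lockers:
  locker 1: 16 = 16
  locker 2: 16 = 16
  locker 3: 15 = 15
  locker 4: 15 = 15
  locker 5: 12 + 3 = 15
  locker 6: 10 + 7 = 17
  locker 7: 9 + 7 = 16
  locker 8: 3 = 3
Every load is within 17 L, so 8 storage lockers suffice.

Yes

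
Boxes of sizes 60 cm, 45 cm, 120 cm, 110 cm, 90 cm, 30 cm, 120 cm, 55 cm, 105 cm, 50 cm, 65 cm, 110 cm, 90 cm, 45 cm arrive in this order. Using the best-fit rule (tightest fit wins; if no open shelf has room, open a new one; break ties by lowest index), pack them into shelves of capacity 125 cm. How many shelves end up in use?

  60 → shelf 1 (new)  [load 60/125]
  45 → shelf 1  [load 105/125]
  120 → shelf 2 (new)  [load 120/125]
  110 → shelf 3 (new)  [load 110/125]
  90 → shelf 4 (new)  [load 90/125]
  30 → shelf 4  [load 120/125]
  120 → shelf 5 (new)  [load 120/125]
  55 → shelf 6 (new)  [load 55/125]
  105 → shelf 7 (new)  [load 105/125]
  50 → shelf 6  [load 105/125]
  65 → shelf 8 (new)  [load 65/125]
  110 → shelf 9 (new)  [load 110/125]
  90 → shelf 10 (new)  [load 90/125]
  45 → shelf 8  [load 110/125]
10 shelves opened.

10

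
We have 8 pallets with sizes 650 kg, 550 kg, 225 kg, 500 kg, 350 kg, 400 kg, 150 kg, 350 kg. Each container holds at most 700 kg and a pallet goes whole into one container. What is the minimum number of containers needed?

Total = 650 + 550 + 500 + 400 + 350 + 350 + 225 + 150 = 3175 kg.
Lower bound: ⌈3175/700⌉ = 5 containers.
A packing using 5 containers:
  container 1: 650 = 650
  container 2: 550 + 150 = 700
  container 3: 500 = 500
  container 4: 400 + 225 = 625
  container 5: 350 + 350 = 700
This matches the lower bound, so 5 is optimal.

5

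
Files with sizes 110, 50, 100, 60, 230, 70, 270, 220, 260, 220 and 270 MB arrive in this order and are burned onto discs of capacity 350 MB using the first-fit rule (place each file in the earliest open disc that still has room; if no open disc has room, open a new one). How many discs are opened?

  110 → disc 1 (new)  [load 110/350]
  50 → disc 1  [load 160/350]
  100 → disc 1  [load 260/350]
  60 → disc 1  [load 320/350]
  230 → disc 2 (new)  [load 230/350]
  70 → disc 2  [load 300/350]
  270 → disc 3 (new)  [load 270/350]
  220 → disc 4 (new)  [load 220/350]
  260 → disc 5 (new)  [load 260/350]
  220 → disc 6 (new)  [load 220/350]
  270 → disc 7 (new)  [load 270/350]
7 discs opened.

7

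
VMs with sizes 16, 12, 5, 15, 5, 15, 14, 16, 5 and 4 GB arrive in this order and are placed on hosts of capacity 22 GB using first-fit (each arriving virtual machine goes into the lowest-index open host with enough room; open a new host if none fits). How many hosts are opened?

6

  16 → host 1 (new)  [load 16/22]
  12 → host 2 (new)  [load 12/22]
  5 → host 1  [load 21/22]
  15 → host 3 (new)  [load 15/22]
  5 → host 2  [load 17/22]
  15 → host 4 (new)  [load 15/22]
  14 → host 5 (new)  [load 14/22]
  16 → host 6 (new)  [load 16/22]
  5 → host 2  [load 22/22]
  4 → host 3  [load 19/22]
6 hosts opened.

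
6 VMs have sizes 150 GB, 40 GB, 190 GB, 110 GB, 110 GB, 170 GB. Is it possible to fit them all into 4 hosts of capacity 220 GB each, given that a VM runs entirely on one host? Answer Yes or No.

Yes

A valid assignment using 4 hosts:
  host 1: 190 = 190
  host 2: 170 + 40 = 210
  host 3: 150 = 150
  host 4: 110 + 110 = 220
Every load is within 220 GB, so 4 hosts suffice.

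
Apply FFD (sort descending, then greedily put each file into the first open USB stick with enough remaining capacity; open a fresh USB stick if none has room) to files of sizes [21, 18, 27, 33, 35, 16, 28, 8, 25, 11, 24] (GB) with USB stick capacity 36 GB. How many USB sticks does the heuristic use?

8

Sorted descending: 35, 33, 28, 27, 25, 24, 21, 18, 16, 11, 8.
  35 → USB stick 1 (new)  [load 35/36]
  33 → USB stick 2 (new)  [load 33/36]
  28 → USB stick 3 (new)  [load 28/36]
  27 → USB stick 4 (new)  [load 27/36]
  25 → USB stick 5 (new)  [load 25/36]
  24 → USB stick 6 (new)  [load 24/36]
  21 → USB stick 7 (new)  [load 21/36]
  18 → USB stick 8 (new)  [load 18/36]
  16 → USB stick 8  [load 34/36]
  11 → USB stick 5  [load 36/36]
  8 → USB stick 3  [load 36/36]
8 USB sticks opened.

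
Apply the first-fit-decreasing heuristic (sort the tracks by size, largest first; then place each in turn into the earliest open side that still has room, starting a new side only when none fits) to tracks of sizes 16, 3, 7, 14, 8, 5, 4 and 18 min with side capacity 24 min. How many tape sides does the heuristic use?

Sorted descending: 18, 16, 14, 8, 7, 5, 4, 3.
  18 → side 1 (new)  [load 18/24]
  16 → side 2 (new)  [load 16/24]
  14 → side 3 (new)  [load 14/24]
  8 → side 2  [load 24/24]
  7 → side 3  [load 21/24]
  5 → side 1  [load 23/24]
  4 → side 4 (new)  [load 4/24]
  3 → side 3  [load 24/24]
4 tape sides opened.

4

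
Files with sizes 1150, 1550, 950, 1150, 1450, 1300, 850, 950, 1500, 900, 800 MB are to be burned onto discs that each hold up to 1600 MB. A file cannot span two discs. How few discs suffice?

11

Total = 1550 + 1500 + 1450 + 1300 + 1150 + 1150 + 950 + 950 + 900 + 850 + 800 = 12550 MB.
Lower bound: ⌈12550/1600⌉ = 8 discs.
Also, 10 files each exceed 800 MB, and no two of those can share a disc, so at least 10 discs are needed.
A packing using 11 discs:
  disc 1: 1550 = 1550
  disc 2: 1500 = 1500
  disc 3: 1450 = 1450
  disc 4: 1300 = 1300
  disc 5: 1150 = 1150
  disc 6: 1150 = 1150
  disc 7: 950 = 950
  disc 8: 950 = 950
  disc 9: 900 = 900
  disc 10: 850 = 850
  disc 11: 800 = 800
No arrangement into 10 discs stays within capacity, so 11 is optimal.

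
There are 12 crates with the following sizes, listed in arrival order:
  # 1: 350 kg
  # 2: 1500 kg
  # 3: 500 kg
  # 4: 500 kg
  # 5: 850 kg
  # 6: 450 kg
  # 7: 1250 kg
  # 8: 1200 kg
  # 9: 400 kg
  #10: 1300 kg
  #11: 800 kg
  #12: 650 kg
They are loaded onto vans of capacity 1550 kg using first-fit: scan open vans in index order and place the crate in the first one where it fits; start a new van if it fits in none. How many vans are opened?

  350 → van 1 (new)  [load 350/1550]
  1500 → van 2 (new)  [load 1500/1550]
  500 → van 1  [load 850/1550]
  500 → van 1  [load 1350/1550]
  850 → van 3 (new)  [load 850/1550]
  450 → van 3  [load 1300/1550]
  1250 → van 4 (new)  [load 1250/1550]
  1200 → van 5 (new)  [load 1200/1550]
  400 → van 6 (new)  [load 400/1550]
  1300 → van 7 (new)  [load 1300/1550]
  800 → van 6  [load 1200/1550]
  650 → van 8 (new)  [load 650/1550]
8 vans opened.

8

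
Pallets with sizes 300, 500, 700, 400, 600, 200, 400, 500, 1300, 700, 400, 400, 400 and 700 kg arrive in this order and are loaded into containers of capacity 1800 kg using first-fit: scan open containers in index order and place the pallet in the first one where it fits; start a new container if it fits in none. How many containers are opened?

  300 → container 1 (new)  [load 300/1800]
  500 → container 1  [load 800/1800]
  700 → container 1  [load 1500/1800]
  400 → container 2 (new)  [load 400/1800]
  600 → container 2  [load 1000/1800]
  200 → container 1  [load 1700/1800]
  400 → container 2  [load 1400/1800]
  500 → container 3 (new)  [load 500/1800]
  1300 → container 3  [load 1800/1800]
  700 → container 4 (new)  [load 700/1800]
  400 → container 2  [load 1800/1800]
  400 → container 4  [load 1100/1800]
  400 → container 4  [load 1500/1800]
  700 → container 5 (new)  [load 700/1800]
5 containers opened.

5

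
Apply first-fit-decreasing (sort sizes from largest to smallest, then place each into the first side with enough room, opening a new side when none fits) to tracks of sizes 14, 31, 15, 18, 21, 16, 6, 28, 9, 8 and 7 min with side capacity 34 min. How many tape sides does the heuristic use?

Sorted descending: 31, 28, 21, 18, 16, 15, 14, 9, 8, 7, 6.
  31 → side 1 (new)  [load 31/34]
  28 → side 2 (new)  [load 28/34]
  21 → side 3 (new)  [load 21/34]
  18 → side 4 (new)  [load 18/34]
  16 → side 4  [load 34/34]
  15 → side 5 (new)  [load 15/34]
  14 → side 5  [load 29/34]
  9 → side 3  [load 30/34]
  8 → side 6 (new)  [load 8/34]
  7 → side 6  [load 15/34]
  6 → side 2  [load 34/34]
6 tape sides opened.

6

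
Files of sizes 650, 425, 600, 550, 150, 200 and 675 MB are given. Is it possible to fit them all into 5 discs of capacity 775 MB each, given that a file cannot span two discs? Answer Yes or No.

A valid assignment using 5 discs:
  disc 1: 675 = 675
  disc 2: 650 = 650
  disc 3: 600 + 150 = 750
  disc 4: 550 + 200 = 750
  disc 5: 425 = 425
Every load is within 775 MB, so 5 discs suffice.

Yes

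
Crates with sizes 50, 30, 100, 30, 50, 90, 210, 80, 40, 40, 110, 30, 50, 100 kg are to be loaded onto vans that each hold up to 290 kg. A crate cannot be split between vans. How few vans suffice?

Total = 210 + 110 + 100 + 100 + 90 + 80 + 50 + 50 + 50 + 40 + 40 + 30 + 30 + 30 = 1010 kg.
Lower bound: ⌈1010/290⌉ = 4 vans.
A packing using 4 vans:
  van 1: 210 + 80 = 290
  van 2: 110 + 100 + 50 + 30 = 290
  van 3: 100 + 90 + 50 + 50 = 290
  van 4: 40 + 40 + 30 + 30 = 140
This matches the lower bound, so 4 is optimal.

4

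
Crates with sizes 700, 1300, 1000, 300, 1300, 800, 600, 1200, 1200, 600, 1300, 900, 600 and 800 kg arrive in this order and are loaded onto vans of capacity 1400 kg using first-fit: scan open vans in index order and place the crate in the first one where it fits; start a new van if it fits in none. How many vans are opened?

11

  700 → van 1 (new)  [load 700/1400]
  1300 → van 2 (new)  [load 1300/1400]
  1000 → van 3 (new)  [load 1000/1400]
  300 → van 1  [load 1000/1400]
  1300 → van 4 (new)  [load 1300/1400]
  800 → van 5 (new)  [load 800/1400]
  600 → van 5  [load 1400/1400]
  1200 → van 6 (new)  [load 1200/1400]
  1200 → van 7 (new)  [load 1200/1400]
  600 → van 8 (new)  [load 600/1400]
  1300 → van 9 (new)  [load 1300/1400]
  900 → van 10 (new)  [load 900/1400]
  600 → van 8  [load 1200/1400]
  800 → van 11 (new)  [load 800/1400]
11 vans opened.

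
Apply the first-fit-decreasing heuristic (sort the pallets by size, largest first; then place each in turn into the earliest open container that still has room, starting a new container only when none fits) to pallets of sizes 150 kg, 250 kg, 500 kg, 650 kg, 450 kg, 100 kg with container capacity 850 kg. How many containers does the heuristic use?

Sorted descending: 650, 500, 450, 250, 150, 100.
  650 → container 1 (new)  [load 650/850]
  500 → container 2 (new)  [load 500/850]
  450 → container 3 (new)  [load 450/850]
  250 → container 2  [load 750/850]
  150 → container 1  [load 800/850]
  100 → container 2  [load 850/850]
3 containers opened.

3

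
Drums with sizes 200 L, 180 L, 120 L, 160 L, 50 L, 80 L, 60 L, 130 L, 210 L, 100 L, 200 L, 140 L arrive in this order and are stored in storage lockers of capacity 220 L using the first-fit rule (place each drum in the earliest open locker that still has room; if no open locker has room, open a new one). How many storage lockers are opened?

  200 → locker 1 (new)  [load 200/220]
  180 → locker 2 (new)  [load 180/220]
  120 → locker 3 (new)  [load 120/220]
  160 → locker 4 (new)  [load 160/220]
  50 → locker 3  [load 170/220]
  80 → locker 5 (new)  [load 80/220]
  60 → locker 4  [load 220/220]
  130 → locker 5  [load 210/220]
  210 → locker 6 (new)  [load 210/220]
  100 → locker 7 (new)  [load 100/220]
  200 → locker 8 (new)  [load 200/220]
  140 → locker 9 (new)  [load 140/220]
9 storage lockers opened.

9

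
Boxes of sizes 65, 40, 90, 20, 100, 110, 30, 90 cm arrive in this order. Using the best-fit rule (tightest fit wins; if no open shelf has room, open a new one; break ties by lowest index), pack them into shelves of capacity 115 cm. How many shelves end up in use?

  65 → shelf 1 (new)  [load 65/115]
  40 → shelf 1  [load 105/115]
  90 → shelf 2 (new)  [load 90/115]
  20 → shelf 2  [load 110/115]
  100 → shelf 3 (new)  [load 100/115]
  110 → shelf 4 (new)  [load 110/115]
  30 → shelf 5 (new)  [load 30/115]
  90 → shelf 6 (new)  [load 90/115]
6 shelves opened.

6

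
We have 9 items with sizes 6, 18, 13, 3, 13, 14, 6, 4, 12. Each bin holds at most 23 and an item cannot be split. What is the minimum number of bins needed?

Total = 18 + 14 + 13 + 13 + 12 + 6 + 6 + 4 + 3 = 89.
Lower bound: ⌈89/23⌉ = 4 bins.
Also, 5 items each exceed 23/2, and no two of those can share a bin, so at least 5 bins are needed.
A packing using 5 bins:
  bin 1: 18 + 4 = 22
  bin 2: 14 + 6 + 3 = 23
  bin 3: 13 + 6 = 19
  bin 4: 13 = 13
  bin 5: 12 = 12
This matches the lower bound, so 5 is optimal.

5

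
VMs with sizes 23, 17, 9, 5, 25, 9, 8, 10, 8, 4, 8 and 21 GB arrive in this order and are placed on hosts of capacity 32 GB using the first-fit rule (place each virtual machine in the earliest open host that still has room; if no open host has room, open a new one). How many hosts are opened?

5

  23 → host 1 (new)  [load 23/32]
  17 → host 2 (new)  [load 17/32]
  9 → host 1  [load 32/32]
  5 → host 2  [load 22/32]
  25 → host 3 (new)  [load 25/32]
  9 → host 2  [load 31/32]
  8 → host 4 (new)  [load 8/32]
  10 → host 4  [load 18/32]
  8 → host 4  [load 26/32]
  4 → host 3  [load 29/32]
  8 → host 5 (new)  [load 8/32]
  21 → host 5  [load 29/32]
5 hosts opened.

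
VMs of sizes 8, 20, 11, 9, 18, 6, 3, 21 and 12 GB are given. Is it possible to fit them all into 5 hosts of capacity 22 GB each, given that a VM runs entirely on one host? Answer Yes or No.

No

Total = 108 GB; ⌈108/22⌉ = 5.
The bound of 5 does not rule out 5, but exhaustive search shows no assignment into 5 hosts of capacity 22 GB exists — the minimum is 6.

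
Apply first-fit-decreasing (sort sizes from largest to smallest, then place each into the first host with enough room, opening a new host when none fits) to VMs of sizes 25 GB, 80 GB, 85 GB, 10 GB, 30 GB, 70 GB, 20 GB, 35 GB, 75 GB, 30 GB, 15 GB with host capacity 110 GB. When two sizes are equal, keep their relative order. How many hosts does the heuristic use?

Sorted descending: 85, 80, 75, 70, 35, 30, 30, 25, 20, 15, 10.
  85 → host 1 (new)  [load 85/110]
  80 → host 2 (new)  [load 80/110]
  75 → host 3 (new)  [load 75/110]
  70 → host 4 (new)  [load 70/110]
  35 → host 3  [load 110/110]
  30 → host 2  [load 110/110]
  30 → host 4  [load 100/110]
  25 → host 1  [load 110/110]
  20 → host 5 (new)  [load 20/110]
  15 → host 5  [load 35/110]
  10 → host 4  [load 110/110]
5 hosts opened.

5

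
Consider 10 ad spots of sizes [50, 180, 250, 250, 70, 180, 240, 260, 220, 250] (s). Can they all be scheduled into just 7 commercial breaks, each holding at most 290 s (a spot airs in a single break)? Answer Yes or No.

Total = 1950 s; ⌈1950/290⌉ = 7.
8 ad spots each exceed half the capacity and cannot share a break, forcing at least 8 commercial breaks.
At least 8 commercial breaks are required, but only 7 are allowed.

No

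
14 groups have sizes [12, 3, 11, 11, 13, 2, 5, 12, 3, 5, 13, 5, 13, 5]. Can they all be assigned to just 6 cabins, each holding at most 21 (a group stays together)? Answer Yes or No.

No

Total = 113; ⌈113/21⌉ = 6.
7 groups each exceed half the capacity and cannot share a cabin, forcing at least 7 cabins.
At least 7 cabins are required, but only 6 are allowed.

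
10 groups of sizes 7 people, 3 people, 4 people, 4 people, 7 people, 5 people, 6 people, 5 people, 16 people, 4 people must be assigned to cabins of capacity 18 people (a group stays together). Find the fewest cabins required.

Total = 16 + 7 + 7 + 6 + 5 + 5 + 4 + 4 + 4 + 3 = 61 people.
Lower bound: ⌈61/18⌉ = 4 cabins.
A packing using 4 cabins:
  cabin 1: 16 = 16
  cabin 2: 7 + 7 + 4 = 18
  cabin 3: 6 + 5 + 5 = 16
  cabin 4: 4 + 4 + 3 = 11
This matches the lower bound, so 4 is optimal.

4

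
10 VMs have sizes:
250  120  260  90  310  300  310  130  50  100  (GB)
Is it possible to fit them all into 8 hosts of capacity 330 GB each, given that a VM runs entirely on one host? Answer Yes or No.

Yes

A valid assignment using 7 hosts:
  host 1: 310 = 310
  host 2: 310 = 310
  host 3: 300 = 300
  host 4: 260 + 50 = 310
  host 5: 250 = 250
  host 6: 130 + 120 = 250
  host 7: 100 + 90 = 190
That uses only 7 ≤ 8, so 8 hosts are enough.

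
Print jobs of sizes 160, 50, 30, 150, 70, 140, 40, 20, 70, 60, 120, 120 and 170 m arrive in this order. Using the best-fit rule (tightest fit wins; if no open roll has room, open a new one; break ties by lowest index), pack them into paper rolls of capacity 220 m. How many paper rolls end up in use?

  160 → roll 1 (new)  [load 160/220]
  50 → roll 1  [load 210/220]
  30 → roll 2 (new)  [load 30/220]
  150 → roll 2  [load 180/220]
  70 → roll 3 (new)  [load 70/220]
  140 → roll 3  [load 210/220]
  40 → roll 2  [load 220/220]
  20 → roll 4 (new)  [load 20/220]
  70 → roll 4  [load 90/220]
  60 → roll 4  [load 150/220]
  120 → roll 5 (new)  [load 120/220]
  120 → roll 6 (new)  [load 120/220]
  170 → roll 7 (new)  [load 170/220]
7 paper rolls opened.

7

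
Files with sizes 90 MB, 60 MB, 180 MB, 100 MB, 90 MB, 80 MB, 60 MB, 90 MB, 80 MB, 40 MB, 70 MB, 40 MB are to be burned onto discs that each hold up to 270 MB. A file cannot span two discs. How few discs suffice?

4

Total = 180 + 100 + 90 + 90 + 90 + 80 + 80 + 70 + 60 + 60 + 40 + 40 = 980 MB.
Lower bound: ⌈980/270⌉ = 4 discs.
A packing using 4 discs:
  disc 1: 180 + 90 = 270
  disc 2: 100 + 90 + 80 = 270
  disc 3: 90 + 80 + 70 = 240
  disc 4: 60 + 60 + 40 + 40 = 200
This matches the lower bound, so 4 is optimal.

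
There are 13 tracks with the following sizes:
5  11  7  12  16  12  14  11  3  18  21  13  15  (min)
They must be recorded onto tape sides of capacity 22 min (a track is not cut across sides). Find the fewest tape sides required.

9

Total = 21 + 18 + 16 + 15 + 14 + 13 + 12 + 12 + 11 + 11 + 7 + 5 + 3 = 158 min.
Lower bound: ⌈158/22⌉ = 8 tape sides.
A packing using 9 tape sides:
  side 1: 21 = 21
  side 2: 18 + 3 = 21
  side 3: 16 + 5 = 21
  side 4: 15 + 7 = 22
  side 5: 14 = 14
  side 6: 13 = 13
  side 7: 12 = 12
  side 8: 12 = 12
  side 9: 11 + 11 = 22
No arrangement into 8 tape sides stays within capacity, so 9 is optimal.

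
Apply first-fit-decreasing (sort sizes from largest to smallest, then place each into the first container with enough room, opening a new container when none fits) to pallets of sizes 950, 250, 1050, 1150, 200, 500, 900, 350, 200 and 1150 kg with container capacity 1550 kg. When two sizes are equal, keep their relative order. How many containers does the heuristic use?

5

Sorted descending: 1150, 1150, 1050, 950, 900, 500, 350, 250, 200, 200.
  1150 → container 1 (new)  [load 1150/1550]
  1150 → container 2 (new)  [load 1150/1550]
  1050 → container 3 (new)  [load 1050/1550]
  950 → container 4 (new)  [load 950/1550]
  900 → container 5 (new)  [load 900/1550]
  500 → container 3  [load 1550/1550]
  350 → container 1  [load 1500/1550]
  250 → container 2  [load 1400/1550]
  200 → container 4  [load 1150/1550]
  200 → container 4  [load 1350/1550]
5 containers opened.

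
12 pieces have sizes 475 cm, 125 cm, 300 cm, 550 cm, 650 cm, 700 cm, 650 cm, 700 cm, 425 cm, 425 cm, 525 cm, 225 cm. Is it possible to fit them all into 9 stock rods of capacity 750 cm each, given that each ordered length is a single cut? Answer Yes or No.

A valid assignment using 9 stock rods:
  stock rod 1: 700 = 700
  stock rod 2: 700 = 700
  stock rod 3: 650 = 650
  stock rod 4: 650 = 650
  stock rod 5: 550 + 125 = 675
  stock rod 6: 525 + 225 = 750
  stock rod 7: 475 = 475
  stock rod 8: 425 + 300 = 725
  stock rod 9: 425 = 425
Every load is within 750 cm, so 9 stock rods suffice.

Yes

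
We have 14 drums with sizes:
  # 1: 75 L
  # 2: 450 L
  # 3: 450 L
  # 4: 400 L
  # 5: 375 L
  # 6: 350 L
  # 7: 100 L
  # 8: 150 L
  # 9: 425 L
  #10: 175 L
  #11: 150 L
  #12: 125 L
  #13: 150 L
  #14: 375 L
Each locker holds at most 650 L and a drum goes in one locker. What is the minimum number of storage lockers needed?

7

Total = 450 + 450 + 425 + 400 + 375 + 375 + 350 + 175 + 150 + 150 + 150 + 125 + 100 + 75 = 3750 L.
Lower bound: ⌈3750/650⌉ = 6 storage lockers.
Also, 7 drums each exceed 325 L, and no two of those can share a locker, so at least 7 storage lockers are needed.
A packing using 7 storage lockers:
  locker 1: 450 + 175 = 625
  locker 2: 450 + 150 = 600
  locker 3: 425 + 150 + 75 = 650
  locker 4: 400 + 150 + 100 = 650
  locker 5: 375 + 125 = 500
  locker 6: 375 = 375
  locker 7: 350 = 350
This matches the lower bound, so 7 is optimal.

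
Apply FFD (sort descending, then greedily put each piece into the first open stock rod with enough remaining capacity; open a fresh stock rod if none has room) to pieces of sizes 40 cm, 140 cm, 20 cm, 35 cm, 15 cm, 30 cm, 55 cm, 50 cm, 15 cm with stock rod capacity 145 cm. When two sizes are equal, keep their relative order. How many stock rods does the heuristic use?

Sorted descending: 140, 55, 50, 40, 35, 30, 20, 15, 15.
  140 → stock rod 1 (new)  [load 140/145]
  55 → stock rod 2 (new)  [load 55/145]
  50 → stock rod 2  [load 105/145]
  40 → stock rod 2  [load 145/145]
  35 → stock rod 3 (new)  [load 35/145]
  30 → stock rod 3  [load 65/145]
  20 → stock rod 3  [load 85/145]
  15 → stock rod 3  [load 100/145]
  15 → stock rod 3  [load 115/145]
3 stock rods opened.

3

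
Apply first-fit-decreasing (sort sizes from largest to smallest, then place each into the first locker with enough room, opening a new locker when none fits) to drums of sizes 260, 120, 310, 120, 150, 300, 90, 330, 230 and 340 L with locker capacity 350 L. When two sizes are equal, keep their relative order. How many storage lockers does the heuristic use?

Sorted descending: 340, 330, 310, 300, 260, 230, 150, 120, 120, 90.
  340 → locker 1 (new)  [load 340/350]
  330 → locker 2 (new)  [load 330/350]
  310 → locker 3 (new)  [load 310/350]
  300 → locker 4 (new)  [load 300/350]
  260 → locker 5 (new)  [load 260/350]
  230 → locker 6 (new)  [load 230/350]
  150 → locker 7 (new)  [load 150/350]
  120 → locker 6  [load 350/350]
  120 → locker 7  [load 270/350]
  90 → locker 5  [load 350/350]
7 storage lockers opened.

7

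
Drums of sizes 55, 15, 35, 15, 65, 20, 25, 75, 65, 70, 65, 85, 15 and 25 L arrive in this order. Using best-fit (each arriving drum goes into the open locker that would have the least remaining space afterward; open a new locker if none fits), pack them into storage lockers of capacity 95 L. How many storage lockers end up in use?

8

  55 → locker 1 (new)  [load 55/95]
  15 → locker 1  [load 70/95]
  35 → locker 2 (new)  [load 35/95]
  15 → locker 1  [load 85/95]
  65 → locker 3 (new)  [load 65/95]
  20 → locker 3  [load 85/95]
  25 → locker 2  [load 60/95]
  75 → locker 4 (new)  [load 75/95]
  65 → locker 5 (new)  [load 65/95]
  70 → locker 6 (new)  [load 70/95]
  65 → locker 7 (new)  [load 65/95]
  85 → locker 8 (new)  [load 85/95]
  15 → locker 4  [load 90/95]
  25 → locker 6  [load 95/95]
8 storage lockers opened.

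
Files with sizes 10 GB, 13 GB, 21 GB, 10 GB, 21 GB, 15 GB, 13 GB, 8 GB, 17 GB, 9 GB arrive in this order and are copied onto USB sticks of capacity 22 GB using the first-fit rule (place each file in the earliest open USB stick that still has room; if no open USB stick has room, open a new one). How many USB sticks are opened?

7

  10 → USB stick 1 (new)  [load 10/22]
  13 → USB stick 2 (new)  [load 13/22]
  21 → USB stick 3 (new)  [load 21/22]
  10 → USB stick 1  [load 20/22]
  21 → USB stick 4 (new)  [load 21/22]
  15 → USB stick 5 (new)  [load 15/22]
  13 → USB stick 6 (new)  [load 13/22]
  8 → USB stick 2  [load 21/22]
  17 → USB stick 7 (new)  [load 17/22]
  9 → USB stick 6  [load 22/22]
7 USB sticks opened.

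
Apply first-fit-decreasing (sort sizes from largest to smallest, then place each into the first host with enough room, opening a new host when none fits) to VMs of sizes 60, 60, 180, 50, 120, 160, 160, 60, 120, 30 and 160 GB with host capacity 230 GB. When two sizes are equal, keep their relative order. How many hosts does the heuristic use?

Sorted descending: 180, 160, 160, 160, 120, 120, 60, 60, 60, 50, 30.
  180 → host 1 (new)  [load 180/230]
  160 → host 2 (new)  [load 160/230]
  160 → host 3 (new)  [load 160/230]
  160 → host 4 (new)  [load 160/230]
  120 → host 5 (new)  [load 120/230]
  120 → host 6 (new)  [load 120/230]
  60 → host 2  [load 220/230]
  60 → host 3  [load 220/230]
  60 → host 4  [load 220/230]
  50 → host 1  [load 230/230]
  30 → host 5  [load 150/230]
6 hosts opened.

6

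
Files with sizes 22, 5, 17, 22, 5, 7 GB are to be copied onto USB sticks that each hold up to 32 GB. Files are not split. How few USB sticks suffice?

Total = 22 + 22 + 17 + 7 + 5 + 5 = 78 GB.
Lower bound: ⌈78/32⌉ = 3 USB sticks.
A packing using 3 USB sticks:
  USB stick 1: 22 + 7 = 29
  USB stick 2: 22 + 5 + 5 = 32
  USB stick 3: 17 = 17
This matches the lower bound, so 3 is optimal.

3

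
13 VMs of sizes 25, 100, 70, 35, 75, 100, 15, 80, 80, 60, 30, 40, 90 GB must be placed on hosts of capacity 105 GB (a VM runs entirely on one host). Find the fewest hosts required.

Total = 100 + 100 + 90 + 80 + 80 + 75 + 70 + 60 + 40 + 35 + 30 + 25 + 15 = 800 GB.
Lower bound: ⌈800/105⌉ = 8 hosts.
A packing using 8 hosts:
  host 1: 100 = 100
  host 2: 100 = 100
  host 3: 90 + 15 = 105
  host 4: 80 + 25 = 105
  host 5: 80 = 80
  host 6: 75 + 30 = 105
  host 7: 70 + 35 = 105
  host 8: 60 + 40 = 100
This matches the lower bound, so 8 is optimal.

8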